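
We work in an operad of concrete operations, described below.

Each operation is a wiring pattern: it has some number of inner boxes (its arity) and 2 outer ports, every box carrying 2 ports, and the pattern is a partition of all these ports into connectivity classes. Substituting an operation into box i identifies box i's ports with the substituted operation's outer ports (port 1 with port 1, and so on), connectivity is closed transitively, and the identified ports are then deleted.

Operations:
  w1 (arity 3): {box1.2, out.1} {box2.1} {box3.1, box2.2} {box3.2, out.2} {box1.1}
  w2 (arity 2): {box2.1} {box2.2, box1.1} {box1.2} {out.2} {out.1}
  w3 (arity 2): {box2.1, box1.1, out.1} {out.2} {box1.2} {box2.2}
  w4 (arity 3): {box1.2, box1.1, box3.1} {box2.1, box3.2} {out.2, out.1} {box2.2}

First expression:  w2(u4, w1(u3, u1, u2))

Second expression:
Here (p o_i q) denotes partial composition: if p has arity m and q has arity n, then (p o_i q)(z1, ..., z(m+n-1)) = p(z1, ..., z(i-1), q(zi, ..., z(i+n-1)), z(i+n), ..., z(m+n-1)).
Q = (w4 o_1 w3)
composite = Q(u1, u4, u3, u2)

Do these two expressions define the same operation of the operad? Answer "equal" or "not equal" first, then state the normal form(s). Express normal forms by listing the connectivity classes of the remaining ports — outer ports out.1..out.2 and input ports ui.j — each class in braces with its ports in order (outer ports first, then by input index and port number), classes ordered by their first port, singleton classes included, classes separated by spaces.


The first expression reduces to {out.1} {out.2} {u1.1} {u1.2, u2.1} {u2.2, u4.1} {u3.1} {u3.2} {u4.2}
The second expression reduces to {out.1, out.2} {u1.1, u2.1, u4.1} {u1.2} {u2.2, u3.1} {u3.2} {u4.2}
The normal forms differ: not equal.

not equal — first {out.1} {out.2} {u1.1} {u1.2, u2.1} {u2.2, u4.1} {u3.1} {u3.2} {u4.2}, second {out.1, out.2} {u1.1, u2.1, u4.1} {u1.2} {u2.2, u3.1} {u3.2} {u4.2}


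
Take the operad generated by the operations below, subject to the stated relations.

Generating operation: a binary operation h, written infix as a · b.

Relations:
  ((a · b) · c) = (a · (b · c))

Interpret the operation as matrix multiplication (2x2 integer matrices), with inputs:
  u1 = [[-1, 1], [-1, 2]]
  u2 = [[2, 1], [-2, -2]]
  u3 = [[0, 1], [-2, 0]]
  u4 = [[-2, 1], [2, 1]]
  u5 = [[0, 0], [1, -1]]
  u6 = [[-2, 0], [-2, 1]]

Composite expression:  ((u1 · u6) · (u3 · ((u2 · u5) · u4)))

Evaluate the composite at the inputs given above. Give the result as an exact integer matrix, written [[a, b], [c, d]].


[[8, 0], [0, 0]]

(u1 · u6) = [[0, 1], [-2, 2]]
(u2 · u5) = [[1, -1], [-2, 2]]
((u2 · u5) · u4) = [[-4, 0], [8, 0]]
(u3 · ((u2 · u5) · u4)) = [[8, 0], [8, 0]]
((u1 · u6) · (u3 · ((u2 · u5) · u4))) = [[8, 0], [0, 0]]


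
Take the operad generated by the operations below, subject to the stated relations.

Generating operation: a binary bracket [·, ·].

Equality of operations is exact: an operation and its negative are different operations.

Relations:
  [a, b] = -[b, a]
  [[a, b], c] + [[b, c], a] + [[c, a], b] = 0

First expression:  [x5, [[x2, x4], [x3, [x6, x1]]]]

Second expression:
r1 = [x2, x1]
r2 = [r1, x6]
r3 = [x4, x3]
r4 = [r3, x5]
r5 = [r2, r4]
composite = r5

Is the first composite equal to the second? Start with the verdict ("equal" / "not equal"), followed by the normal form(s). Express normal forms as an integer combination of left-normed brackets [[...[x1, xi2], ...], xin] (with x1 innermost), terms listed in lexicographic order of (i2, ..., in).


not equal; first: [[[[[x1, x6], x3], x2], x4], x5] - [[[[[x1, x6], x3], x4], x2], x5]; second: [[[[[x1, x2], x6], x3], x4], x5] - [[[[[x1, x2], x6], x4], x3], x5] - [[[[[x1, x2], x6], x5], x3], x4] + [[[[[x1, x2], x6], x5], x4], x3]

Normal form of the first expression: [[[[[x1, x6], x3], x2], x4], x5] - [[[[[x1, x6], x3], x4], x2], x5]
Normal form of the second expression: [[[[[x1, x2], x6], x3], x4], x5] - [[[[[x1, x2], x6], x4], x3], x5] - [[[[[x1, x2], x6], x5], x3], x4] + [[[[[x1, x2], x6], x5], x4], x3]
The forms do not match — not equal.


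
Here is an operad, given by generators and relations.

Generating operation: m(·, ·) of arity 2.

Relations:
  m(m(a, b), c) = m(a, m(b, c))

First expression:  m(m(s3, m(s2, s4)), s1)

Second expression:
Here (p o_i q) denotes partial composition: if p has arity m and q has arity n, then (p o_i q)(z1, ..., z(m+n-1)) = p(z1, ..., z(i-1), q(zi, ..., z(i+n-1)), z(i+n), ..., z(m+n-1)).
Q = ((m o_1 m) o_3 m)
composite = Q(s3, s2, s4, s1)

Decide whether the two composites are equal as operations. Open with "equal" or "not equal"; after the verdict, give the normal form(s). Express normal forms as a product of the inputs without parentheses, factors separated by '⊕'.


equal — both sides give s3 ⊕ s2 ⊕ s4 ⊕ s1


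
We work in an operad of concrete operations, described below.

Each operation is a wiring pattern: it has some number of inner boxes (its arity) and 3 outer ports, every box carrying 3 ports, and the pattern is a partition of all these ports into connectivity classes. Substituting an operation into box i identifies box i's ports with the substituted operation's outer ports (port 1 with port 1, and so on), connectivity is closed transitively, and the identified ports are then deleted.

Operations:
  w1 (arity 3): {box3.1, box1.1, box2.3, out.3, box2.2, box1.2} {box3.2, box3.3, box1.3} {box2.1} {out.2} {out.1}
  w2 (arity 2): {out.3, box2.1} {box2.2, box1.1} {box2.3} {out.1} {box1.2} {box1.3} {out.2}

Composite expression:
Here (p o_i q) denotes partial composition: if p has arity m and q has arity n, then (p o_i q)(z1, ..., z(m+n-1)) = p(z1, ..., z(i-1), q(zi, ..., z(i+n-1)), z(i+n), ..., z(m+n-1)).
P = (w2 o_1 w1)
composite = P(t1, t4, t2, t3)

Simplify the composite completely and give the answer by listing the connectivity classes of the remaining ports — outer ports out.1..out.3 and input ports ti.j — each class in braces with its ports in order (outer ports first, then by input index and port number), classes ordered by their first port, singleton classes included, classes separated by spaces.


{out.1} {out.2} {out.3, t3.1} {t1.1, t1.2, t2.1, t4.2, t4.3} {t1.3, t2.2, t2.3} {t3.2} {t3.3} {t4.1}

Substituting into w2 glues patterns; closure does the rest.
w1 over (t1, t4, t2) gives {out.1} {out.2} {out.3, t1.1, t1.2, t2.1, t4.2, t4.3} {t1.3, t2.2, t2.3} {t4.1}, out.j being that stage's outer ports
w2 over (t1, t4, t2, t3) gives {out.1} {out.2} {out.3, t3.1} {t1.1, t1.2, t2.1, t4.2, t4.3} {t1.3, t2.2, t2.3} {t3.2} {t3.3} {t4.1}, out.j being that stage's outer ports


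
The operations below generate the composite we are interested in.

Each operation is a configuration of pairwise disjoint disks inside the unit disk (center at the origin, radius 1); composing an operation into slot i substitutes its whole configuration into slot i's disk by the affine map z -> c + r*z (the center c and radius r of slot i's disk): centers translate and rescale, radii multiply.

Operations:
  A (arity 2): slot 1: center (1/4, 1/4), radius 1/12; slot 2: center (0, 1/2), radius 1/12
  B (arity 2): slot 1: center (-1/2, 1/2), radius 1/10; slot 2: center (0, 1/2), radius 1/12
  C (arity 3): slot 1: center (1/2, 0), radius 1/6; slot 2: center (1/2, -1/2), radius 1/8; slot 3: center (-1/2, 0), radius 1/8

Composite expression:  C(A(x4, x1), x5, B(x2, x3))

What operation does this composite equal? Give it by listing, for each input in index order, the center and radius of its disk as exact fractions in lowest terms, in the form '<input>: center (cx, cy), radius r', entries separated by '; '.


x1: center (1/2, 1/12), radius 1/72; x2: center (-9/16, 1/16), radius 1/80; x3: center (-1/2, 1/16), radius 1/96; x4: center (13/24, 1/24), radius 1/72; x5: center (1/2, -1/2), radius 1/8

Nesting under C composes maps z -> c + r*z down each x-path.
for x4, the 2-step affine chain lands on center (13/24, 1/24), radius 1/72
for x1, the 2-step affine chain lands on center (1/2, 1/12), radius 1/72
for x5, the 1-step affine chain lands on center (1/2, -1/2), radius 1/8
for x2, the 2-step affine chain lands on center (-9/16, 1/16), radius 1/80
for x3, the 2-step affine chain lands on center (-1/2, 1/16), radius 1/96


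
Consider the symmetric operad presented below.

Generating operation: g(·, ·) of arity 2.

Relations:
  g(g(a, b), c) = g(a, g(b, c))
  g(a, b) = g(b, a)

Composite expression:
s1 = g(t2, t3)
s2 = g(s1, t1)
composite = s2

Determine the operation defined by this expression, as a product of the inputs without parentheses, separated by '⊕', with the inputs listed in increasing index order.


t1 ⊕ t2 ⊕ t3

Any arrangement under g is one operation, so sort the t-inputs.
g(t2, t3) reduces to t2 ⊕ t3
g(g(t2, t3), t1) reduces to t2 ⊕ t3 ⊕ t1
reordering the factors by index: t1 ⊕ t2 ⊕ t3


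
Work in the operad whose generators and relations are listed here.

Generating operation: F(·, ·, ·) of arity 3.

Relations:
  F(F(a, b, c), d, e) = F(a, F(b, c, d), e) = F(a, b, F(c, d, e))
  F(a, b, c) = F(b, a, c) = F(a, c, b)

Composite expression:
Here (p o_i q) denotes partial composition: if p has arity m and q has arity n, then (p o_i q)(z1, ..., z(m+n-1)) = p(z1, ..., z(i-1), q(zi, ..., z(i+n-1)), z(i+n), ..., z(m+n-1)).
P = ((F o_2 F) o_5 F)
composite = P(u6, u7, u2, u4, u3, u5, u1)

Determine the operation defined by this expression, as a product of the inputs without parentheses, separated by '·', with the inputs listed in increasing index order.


With F associative and commutative, the u-input set is all that matters.
F(u7, u2, u4) unparenthesizes to u7 · u2 · u4
F(u3, u5, u1) unparenthesizes to u3 · u5 · u1
F(u6, F(u7, u2, u4), F(u3, u5, u1)) unparenthesizes to u6 · u7 · u2 · u4 · u3 · u5 · u1
commutativity sorts the factors: u1 · u2 · u3 · u4 · u5 · u6 · u7

u1 · u2 · u3 · u4 · u5 · u6 · u7


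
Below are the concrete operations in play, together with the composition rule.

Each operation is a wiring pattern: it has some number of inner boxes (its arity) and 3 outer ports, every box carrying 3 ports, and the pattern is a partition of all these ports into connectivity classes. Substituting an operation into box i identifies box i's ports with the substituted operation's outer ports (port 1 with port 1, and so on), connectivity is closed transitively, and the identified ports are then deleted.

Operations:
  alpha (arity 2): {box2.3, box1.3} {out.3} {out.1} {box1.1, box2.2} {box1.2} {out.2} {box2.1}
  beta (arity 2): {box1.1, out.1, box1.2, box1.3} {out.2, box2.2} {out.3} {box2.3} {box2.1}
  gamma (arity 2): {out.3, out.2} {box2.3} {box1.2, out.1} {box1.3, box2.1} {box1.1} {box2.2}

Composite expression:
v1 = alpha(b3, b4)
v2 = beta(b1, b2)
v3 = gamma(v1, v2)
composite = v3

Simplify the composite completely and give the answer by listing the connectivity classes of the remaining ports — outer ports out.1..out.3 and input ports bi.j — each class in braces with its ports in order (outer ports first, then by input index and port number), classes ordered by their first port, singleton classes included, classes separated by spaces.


{out.1} {out.2, out.3} {b1.1, b1.2, b1.3} {b2.1} {b2.2} {b2.3} {b3.1, b4.2} {b3.2} {b3.3, b4.3} {b4.1}

After gluing at gamma, chains via deleted ports link the b-ports.
alpha over (b3, b4) gives {out.1} {out.2} {out.3} {b3.1, b4.2} {b3.2} {b3.3, b4.3} {b4.1}, out.j being that stage's outer ports
beta over (b1, b2) gives {out.1, b1.1, b1.2, b1.3} {out.2, b2.2} {out.3} {b2.1} {b2.3}, out.j being that stage's outer ports
gamma over (b3, b4, b1, b2) gives {out.1} {out.2, out.3} {b1.1, b1.2, b1.3} {b2.1} {b2.2} {b2.3} {b3.1, b4.2} {b3.2} {b3.3, b4.3} {b4.1}, out.j being that stage's outer ports


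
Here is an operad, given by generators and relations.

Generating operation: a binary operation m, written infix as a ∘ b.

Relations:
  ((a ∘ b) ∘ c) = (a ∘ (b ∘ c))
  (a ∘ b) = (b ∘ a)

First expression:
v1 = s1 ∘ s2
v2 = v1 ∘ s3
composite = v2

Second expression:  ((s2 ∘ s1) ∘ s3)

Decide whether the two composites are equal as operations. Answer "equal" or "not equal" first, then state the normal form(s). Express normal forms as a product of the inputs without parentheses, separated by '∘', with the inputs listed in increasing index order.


The first expression, normalized: s1 ∘ s2 ∘ s3
The second expression, normalized: s1 ∘ s2 ∘ s3
The normal forms match — equal.

equal — both sides give s1 ∘ s2 ∘ s3


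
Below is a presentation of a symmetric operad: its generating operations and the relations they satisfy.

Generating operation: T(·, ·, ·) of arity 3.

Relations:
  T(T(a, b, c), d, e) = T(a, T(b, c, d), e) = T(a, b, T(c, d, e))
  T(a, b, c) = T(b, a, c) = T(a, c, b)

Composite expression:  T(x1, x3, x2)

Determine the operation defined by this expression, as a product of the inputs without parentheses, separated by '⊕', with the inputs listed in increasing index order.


x1 ⊕ x2 ⊕ x3


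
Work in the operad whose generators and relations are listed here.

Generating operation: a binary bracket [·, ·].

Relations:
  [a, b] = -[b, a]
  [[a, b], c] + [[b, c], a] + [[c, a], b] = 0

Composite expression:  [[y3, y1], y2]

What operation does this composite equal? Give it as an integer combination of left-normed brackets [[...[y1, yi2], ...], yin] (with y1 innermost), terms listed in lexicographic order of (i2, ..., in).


-[[y1, y3], y2]

In the tensor algebra, words opening y1 carry the y1-anchored form.
Composite bracket: [[y3, y1], y2]
Each bracket splits as ab - ba, giving 4 signed words (2^2 = 4).
The y1-initial words carry the normal form:
  word y1y3y2 has sign -1, contributing -[[y1, y3], y2]


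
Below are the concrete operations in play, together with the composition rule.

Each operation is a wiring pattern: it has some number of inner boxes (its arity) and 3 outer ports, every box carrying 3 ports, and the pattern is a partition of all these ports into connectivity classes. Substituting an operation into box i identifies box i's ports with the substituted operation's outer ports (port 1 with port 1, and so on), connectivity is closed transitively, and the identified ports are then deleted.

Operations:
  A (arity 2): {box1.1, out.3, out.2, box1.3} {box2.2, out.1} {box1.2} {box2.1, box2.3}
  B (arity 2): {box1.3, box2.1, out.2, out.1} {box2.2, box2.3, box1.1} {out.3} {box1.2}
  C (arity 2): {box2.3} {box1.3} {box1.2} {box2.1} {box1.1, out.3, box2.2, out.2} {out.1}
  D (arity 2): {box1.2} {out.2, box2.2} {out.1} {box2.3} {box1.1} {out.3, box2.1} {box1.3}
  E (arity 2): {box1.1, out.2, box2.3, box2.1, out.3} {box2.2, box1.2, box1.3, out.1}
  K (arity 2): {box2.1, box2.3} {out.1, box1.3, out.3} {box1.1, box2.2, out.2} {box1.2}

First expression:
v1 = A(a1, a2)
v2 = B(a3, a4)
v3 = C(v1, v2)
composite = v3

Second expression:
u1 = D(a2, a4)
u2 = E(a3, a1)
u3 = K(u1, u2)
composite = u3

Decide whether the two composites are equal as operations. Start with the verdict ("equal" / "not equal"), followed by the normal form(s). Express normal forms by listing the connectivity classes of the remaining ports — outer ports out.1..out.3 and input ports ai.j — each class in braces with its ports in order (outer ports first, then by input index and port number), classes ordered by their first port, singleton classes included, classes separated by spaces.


not equal — first {out.1} {out.2, out.3, a2.2, a3.3, a4.1} {a1.1, a1.3} {a1.2} {a2.1, a2.3} {a3.1, a4.2, a4.3} {a3.2}, second {out.1, out.3, a4.1} {out.2, a1.1, a1.2, a1.3, a3.1, a3.2, a3.3} {a2.1} {a2.2} {a2.3} {a4.2} {a4.3}

The first expression, normalized: {out.1} {out.2, out.3, a2.2, a3.3, a4.1} {a1.1, a1.3} {a1.2} {a2.1, a2.3} {a3.1, a4.2, a4.3} {a3.2}
The second expression, normalized: {out.1, out.3, a4.1} {out.2, a1.1, a1.2, a1.3, a3.1, a3.2, a3.3} {a2.1} {a2.2} {a2.3} {a4.2} {a4.3}
Distinct normal forms: not equal.


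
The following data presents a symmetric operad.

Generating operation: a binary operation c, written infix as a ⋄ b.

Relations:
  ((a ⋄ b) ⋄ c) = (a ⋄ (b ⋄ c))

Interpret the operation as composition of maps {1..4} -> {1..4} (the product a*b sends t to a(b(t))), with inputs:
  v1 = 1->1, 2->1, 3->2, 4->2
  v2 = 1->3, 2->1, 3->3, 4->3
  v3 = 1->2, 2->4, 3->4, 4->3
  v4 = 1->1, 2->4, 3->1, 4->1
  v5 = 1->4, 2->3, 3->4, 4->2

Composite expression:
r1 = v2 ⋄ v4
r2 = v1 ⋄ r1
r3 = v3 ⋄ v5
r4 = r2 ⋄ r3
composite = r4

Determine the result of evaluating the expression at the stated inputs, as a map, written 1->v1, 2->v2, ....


(v2 ⋄ v4) = 1->3, 2->3, 3->3, 4->3
(v1 ⋄ (v2 ⋄ v4)) = 1->2, 2->2, 3->2, 4->2
(v3 ⋄ v5) = 1->3, 2->4, 3->3, 4->4
((v1 ⋄ (v2 ⋄ v4)) ⋄ (v3 ⋄ v5)) = 1->2, 2->2, 3->2, 4->2

1->2, 2->2, 3->2, 4->2


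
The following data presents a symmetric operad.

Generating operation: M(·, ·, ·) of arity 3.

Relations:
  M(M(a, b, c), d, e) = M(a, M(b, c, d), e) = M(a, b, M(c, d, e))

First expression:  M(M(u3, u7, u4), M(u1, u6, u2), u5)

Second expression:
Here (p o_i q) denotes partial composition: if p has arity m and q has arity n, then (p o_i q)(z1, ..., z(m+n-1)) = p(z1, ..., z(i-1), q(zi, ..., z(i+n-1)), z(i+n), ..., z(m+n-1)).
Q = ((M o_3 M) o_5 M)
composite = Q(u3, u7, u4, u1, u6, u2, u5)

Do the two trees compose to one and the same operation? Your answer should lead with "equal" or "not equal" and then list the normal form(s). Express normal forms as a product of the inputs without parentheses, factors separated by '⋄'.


equal — both sides give u3 ⋄ u7 ⋄ u4 ⋄ u1 ⋄ u6 ⋄ u2 ⋄ u5

The first expression reduces to u3 ⋄ u7 ⋄ u4 ⋄ u1 ⋄ u6 ⋄ u2 ⋄ u5
The second expression reduces to u3 ⋄ u7 ⋄ u4 ⋄ u1 ⋄ u6 ⋄ u2 ⋄ u5
One common form — equal.


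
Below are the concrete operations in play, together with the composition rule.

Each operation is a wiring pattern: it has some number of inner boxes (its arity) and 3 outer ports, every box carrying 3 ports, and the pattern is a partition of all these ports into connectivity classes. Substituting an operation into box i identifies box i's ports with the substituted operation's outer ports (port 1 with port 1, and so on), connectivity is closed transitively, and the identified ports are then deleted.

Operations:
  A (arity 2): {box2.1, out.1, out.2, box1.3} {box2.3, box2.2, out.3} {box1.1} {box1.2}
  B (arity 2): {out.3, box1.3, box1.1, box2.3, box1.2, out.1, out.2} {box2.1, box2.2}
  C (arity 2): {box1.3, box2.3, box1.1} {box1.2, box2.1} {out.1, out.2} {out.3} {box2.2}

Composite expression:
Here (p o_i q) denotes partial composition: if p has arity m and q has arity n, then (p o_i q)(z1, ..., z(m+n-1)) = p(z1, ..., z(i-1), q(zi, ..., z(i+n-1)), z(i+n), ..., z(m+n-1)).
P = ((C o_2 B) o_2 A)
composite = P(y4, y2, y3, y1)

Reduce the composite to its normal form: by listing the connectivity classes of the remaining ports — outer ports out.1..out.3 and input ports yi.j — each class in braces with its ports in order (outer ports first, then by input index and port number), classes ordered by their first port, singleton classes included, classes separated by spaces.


{out.1, out.2} {out.3} {y1.1, y1.2} {y1.3, y2.3, y3.1, y3.2, y3.3, y4.1, y4.2, y4.3} {y2.1} {y2.2}


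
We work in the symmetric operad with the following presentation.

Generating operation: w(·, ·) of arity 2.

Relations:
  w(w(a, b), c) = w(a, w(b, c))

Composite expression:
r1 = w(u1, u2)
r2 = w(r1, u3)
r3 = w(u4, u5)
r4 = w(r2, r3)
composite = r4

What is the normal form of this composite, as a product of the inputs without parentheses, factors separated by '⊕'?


u1 ⊕ u2 ⊕ u3 ⊕ u4 ⊕ u5

Associativity of w dissolves the nesting; only the u-input order survives.
w(u1, u2) spells out as u1 ⊕ u2
w(w(u1, u2), u3) spells out as u1 ⊕ u2 ⊕ u3
w(u4, u5) spells out as u4 ⊕ u5
w(w(w(u1, u2), u3), w(u4, u5)) spells out as u1 ⊕ u2 ⊕ u3 ⊕ u4 ⊕ u5


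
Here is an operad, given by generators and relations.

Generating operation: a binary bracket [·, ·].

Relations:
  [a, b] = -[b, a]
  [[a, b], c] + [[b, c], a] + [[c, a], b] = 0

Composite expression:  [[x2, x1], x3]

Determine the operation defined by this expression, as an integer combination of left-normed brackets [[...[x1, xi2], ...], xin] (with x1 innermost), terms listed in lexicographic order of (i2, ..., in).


A multilinear Lie element is pinned by x1-initial words (x1 innermost).
Composite bracket: [[x2, x1], x3]
Under [a, b] = ab - ba we get 4 signed associative words (2^2 = 4).
Collect the words opening with x1:
  sign of x1x2x3 is -1, so it contributes -[[x1, x2], x3]

-[[x1, x2], x3]


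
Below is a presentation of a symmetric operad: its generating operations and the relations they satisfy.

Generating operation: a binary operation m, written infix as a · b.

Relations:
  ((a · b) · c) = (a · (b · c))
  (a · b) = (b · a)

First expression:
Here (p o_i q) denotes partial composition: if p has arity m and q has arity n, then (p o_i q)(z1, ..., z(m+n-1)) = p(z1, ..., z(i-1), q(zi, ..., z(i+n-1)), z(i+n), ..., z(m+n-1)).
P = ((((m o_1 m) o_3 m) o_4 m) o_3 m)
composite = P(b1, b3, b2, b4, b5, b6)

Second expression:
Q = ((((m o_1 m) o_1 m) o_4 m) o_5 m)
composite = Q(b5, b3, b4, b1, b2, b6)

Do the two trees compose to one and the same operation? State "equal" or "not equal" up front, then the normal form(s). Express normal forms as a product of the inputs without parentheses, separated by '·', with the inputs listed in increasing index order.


equal: each reduces to b1 · b2 · b3 · b4 · b5 · b6

The first expression reduces to b1 · b2 · b3 · b4 · b5 · b6
The second expression reduces to b1 · b2 · b3 · b4 · b5 · b6
The normal forms match — equal.


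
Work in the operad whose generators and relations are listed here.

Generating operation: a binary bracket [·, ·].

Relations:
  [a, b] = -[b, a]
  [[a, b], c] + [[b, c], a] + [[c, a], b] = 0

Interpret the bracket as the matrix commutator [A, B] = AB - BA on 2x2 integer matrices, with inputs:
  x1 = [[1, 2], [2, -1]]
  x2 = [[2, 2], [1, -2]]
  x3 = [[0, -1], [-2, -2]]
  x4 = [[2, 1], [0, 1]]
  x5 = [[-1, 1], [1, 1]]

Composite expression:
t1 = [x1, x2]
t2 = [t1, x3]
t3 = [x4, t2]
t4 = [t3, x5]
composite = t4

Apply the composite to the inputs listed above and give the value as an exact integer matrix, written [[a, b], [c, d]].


[[-12, -24], [0, 12]]


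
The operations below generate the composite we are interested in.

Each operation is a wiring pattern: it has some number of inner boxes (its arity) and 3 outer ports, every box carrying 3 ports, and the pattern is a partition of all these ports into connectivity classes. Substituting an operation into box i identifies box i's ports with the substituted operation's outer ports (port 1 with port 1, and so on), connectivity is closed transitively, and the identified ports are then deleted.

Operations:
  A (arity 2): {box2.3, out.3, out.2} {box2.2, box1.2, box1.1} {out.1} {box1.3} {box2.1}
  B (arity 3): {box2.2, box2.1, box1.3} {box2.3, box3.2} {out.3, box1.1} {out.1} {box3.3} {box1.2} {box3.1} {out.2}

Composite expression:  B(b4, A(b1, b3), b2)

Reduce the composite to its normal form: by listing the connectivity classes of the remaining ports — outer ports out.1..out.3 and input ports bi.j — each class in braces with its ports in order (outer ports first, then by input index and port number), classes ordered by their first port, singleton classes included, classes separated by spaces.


{out.1} {out.2} {out.3, b4.1} {b1.1, b1.2, b3.2} {b1.3} {b2.1} {b2.2, b3.3, b4.3} {b2.3} {b3.1} {b4.2}

Connectivity passes through glued B-boundaries; trace each wire chain.
composing A on (b1, b3), with out.j its own outer ports: {out.1} {out.2, out.3, b3.3} {b1.1, b1.2, b3.2} {b1.3} {b3.1}
composing B on (b4, b1, b3, b2), with out.j its own outer ports: {out.1} {out.2} {out.3, b4.1} {b1.1, b1.2, b3.2} {b1.3} {b2.1} {b2.2, b3.3, b4.3} {b2.3} {b3.1} {b4.2}


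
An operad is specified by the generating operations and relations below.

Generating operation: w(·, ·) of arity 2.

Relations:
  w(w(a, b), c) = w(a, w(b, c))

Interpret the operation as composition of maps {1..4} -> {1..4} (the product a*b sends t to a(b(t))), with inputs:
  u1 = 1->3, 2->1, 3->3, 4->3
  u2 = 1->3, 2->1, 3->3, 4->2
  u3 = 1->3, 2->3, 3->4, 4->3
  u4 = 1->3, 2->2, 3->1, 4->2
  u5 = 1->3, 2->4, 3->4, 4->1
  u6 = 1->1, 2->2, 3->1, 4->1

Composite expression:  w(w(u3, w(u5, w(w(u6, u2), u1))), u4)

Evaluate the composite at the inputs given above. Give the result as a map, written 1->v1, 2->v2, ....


w(u6, u2) = 1->1, 2->1, 3->1, 4->2
w(w(u6, u2), u1) = 1->1, 2->1, 3->1, 4->1
w(u5, w(w(u6, u2), u1)) = 1->3, 2->3, 3->3, 4->3
w(u3, w(u5, w(w(u6, u2), u1))) = 1->4, 2->4, 3->4, 4->4
w(w(u3, w(u5, w(w(u6, u2), u1))), u4) = 1->4, 2->4, 3->4, 4->4

1->4, 2->4, 3->4, 4->4


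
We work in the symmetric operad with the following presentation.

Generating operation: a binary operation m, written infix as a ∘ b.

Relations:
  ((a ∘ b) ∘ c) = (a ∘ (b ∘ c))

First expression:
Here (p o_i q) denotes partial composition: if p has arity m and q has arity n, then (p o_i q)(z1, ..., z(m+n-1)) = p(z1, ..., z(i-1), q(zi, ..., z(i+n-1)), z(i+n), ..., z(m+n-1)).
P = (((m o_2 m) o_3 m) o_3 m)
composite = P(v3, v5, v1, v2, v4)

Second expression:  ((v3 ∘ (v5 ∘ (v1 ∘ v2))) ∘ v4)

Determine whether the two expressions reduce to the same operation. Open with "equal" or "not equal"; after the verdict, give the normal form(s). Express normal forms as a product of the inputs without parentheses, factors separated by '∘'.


Reducing the first expression gives v3 ∘ v5 ∘ v1 ∘ v2 ∘ v4
Reducing the second expression gives v3 ∘ v5 ∘ v1 ∘ v2 ∘ v4
Identical normal forms: equal.

equal; the common form is v3 ∘ v5 ∘ v1 ∘ v2 ∘ v4


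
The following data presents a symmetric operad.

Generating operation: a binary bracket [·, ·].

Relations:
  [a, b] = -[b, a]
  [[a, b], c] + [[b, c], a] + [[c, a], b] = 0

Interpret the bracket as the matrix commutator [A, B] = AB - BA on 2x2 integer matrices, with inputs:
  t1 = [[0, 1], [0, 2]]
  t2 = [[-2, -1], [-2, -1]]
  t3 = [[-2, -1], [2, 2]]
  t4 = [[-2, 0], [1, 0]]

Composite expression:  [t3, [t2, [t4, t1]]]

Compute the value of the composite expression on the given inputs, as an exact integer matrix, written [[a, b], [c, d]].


[[-2, -4], [0, 2]]

[t4, t1] = [[-1, -2], [-2, 1]]
[t2, [t4, t1]] = [[-2, 0], [2, 2]]
[t3, [t2, [t4, t1]]] = [[-2, -4], [0, 2]]


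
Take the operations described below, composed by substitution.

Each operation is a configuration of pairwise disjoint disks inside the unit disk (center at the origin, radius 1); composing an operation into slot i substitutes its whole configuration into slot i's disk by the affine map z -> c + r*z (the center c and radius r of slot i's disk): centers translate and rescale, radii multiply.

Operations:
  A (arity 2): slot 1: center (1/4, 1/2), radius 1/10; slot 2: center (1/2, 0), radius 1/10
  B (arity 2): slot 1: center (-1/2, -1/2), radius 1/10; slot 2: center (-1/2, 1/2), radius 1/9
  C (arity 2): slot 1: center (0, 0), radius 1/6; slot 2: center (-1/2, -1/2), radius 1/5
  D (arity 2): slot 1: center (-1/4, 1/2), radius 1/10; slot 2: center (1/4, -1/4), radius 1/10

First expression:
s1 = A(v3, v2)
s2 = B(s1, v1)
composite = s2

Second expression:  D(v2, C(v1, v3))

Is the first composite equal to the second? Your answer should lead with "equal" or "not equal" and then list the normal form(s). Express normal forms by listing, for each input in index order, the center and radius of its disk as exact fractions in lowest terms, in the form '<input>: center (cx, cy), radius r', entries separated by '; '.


not equal — first v1: center (-1/2, 1/2), radius 1/9; v2: center (-9/20, -1/2), radius 1/100; v3: center (-19/40, -9/20), radius 1/100, second v1: center (1/4, -1/4), radius 1/60; v2: center (-1/4, 1/2), radius 1/10; v3: center (1/5, -3/10), radius 1/50

The first expression, normalized: v1: center (-1/2, 1/2), radius 1/9; v2: center (-9/20, -1/2), radius 1/100; v3: center (-19/40, -9/20), radius 1/100
The second expression, normalized: v1: center (1/4, -1/4), radius 1/60; v2: center (-1/4, 1/2), radius 1/10; v3: center (1/5, -3/10), radius 1/50
They disagree, so not equal.


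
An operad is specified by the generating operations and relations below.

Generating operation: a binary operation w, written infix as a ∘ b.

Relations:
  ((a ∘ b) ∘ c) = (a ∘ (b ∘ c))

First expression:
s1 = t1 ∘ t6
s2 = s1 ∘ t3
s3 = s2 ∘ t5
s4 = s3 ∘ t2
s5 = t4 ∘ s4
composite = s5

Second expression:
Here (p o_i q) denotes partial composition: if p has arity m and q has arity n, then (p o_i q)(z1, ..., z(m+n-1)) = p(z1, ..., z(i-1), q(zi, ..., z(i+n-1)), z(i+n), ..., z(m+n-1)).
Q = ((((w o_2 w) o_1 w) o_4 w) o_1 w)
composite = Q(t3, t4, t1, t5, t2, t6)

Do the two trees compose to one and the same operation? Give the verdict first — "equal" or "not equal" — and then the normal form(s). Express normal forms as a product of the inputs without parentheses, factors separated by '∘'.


not equal — first t4 ∘ t1 ∘ t6 ∘ t3 ∘ t5 ∘ t2, second t3 ∘ t4 ∘ t1 ∘ t5 ∘ t2 ∘ t6


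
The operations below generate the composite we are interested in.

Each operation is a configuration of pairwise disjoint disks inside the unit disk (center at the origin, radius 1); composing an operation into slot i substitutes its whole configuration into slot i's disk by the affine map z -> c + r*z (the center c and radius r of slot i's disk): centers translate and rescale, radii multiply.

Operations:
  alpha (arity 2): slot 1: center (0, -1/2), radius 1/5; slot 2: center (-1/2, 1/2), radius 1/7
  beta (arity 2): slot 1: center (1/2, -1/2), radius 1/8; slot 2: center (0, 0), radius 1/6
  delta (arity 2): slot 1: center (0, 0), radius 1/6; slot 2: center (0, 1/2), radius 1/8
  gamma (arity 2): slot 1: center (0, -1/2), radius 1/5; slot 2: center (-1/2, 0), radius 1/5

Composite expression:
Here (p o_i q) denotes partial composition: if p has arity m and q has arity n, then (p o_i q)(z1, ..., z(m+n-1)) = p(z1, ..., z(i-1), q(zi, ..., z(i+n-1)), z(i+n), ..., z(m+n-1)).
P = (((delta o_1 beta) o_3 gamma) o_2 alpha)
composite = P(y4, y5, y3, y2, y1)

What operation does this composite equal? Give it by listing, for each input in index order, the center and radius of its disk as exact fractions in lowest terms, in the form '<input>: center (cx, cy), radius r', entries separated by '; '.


y1: center (-1/16, 1/2), radius 1/40; y2: center (0, 7/16), radius 1/40; y3: center (-1/72, 1/72), radius 1/252; y4: center (1/12, -1/12), radius 1/48; y5: center (0, -1/72), radius 1/180

Follow each y-input down from delta: c' goes to c + r*c', radius to r*r'.
for y4, the 2-step affine chain lands on center (1/12, -1/12), radius 1/48
for y5, the 3-step affine chain lands on center (0, -1/72), radius 1/180
for y3, the 3-step affine chain lands on center (-1/72, 1/72), radius 1/252
for y2, the 2-step affine chain lands on center (0, 7/16), radius 1/40
for y1, the 2-step affine chain lands on center (-1/16, 1/2), radius 1/40


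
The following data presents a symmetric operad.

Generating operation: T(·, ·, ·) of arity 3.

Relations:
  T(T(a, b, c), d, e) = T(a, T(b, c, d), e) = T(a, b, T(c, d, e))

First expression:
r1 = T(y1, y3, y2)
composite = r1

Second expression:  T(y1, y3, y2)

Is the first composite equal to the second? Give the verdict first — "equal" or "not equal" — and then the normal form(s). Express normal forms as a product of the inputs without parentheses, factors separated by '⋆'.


equal: each reduces to y1 ⋆ y3 ⋆ y2

The first expression reduces to y1 ⋆ y3 ⋆ y2
The second expression reduces to y1 ⋆ y3 ⋆ y2
Both agree, so they are equal.


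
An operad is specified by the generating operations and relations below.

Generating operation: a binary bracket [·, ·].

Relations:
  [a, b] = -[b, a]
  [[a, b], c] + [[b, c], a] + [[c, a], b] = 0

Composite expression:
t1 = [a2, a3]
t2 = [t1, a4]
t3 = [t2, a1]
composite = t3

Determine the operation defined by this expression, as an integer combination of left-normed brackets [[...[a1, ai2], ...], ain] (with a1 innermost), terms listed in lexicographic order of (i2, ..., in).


Antisymmetry and Jacobi reduce to a1-anchored left-normed brackets.
Composite bracket: [[[a2, a3], a4], a1]
Under [a, b] = ab - ba we get 8 signed associative words (2^3 = 8).
Words beginning with a1 determine it all:
  a1a2a3a4 appears with sign -1, giving the term -[[[a1, a2], a3], a4]
  a1a3a2a4 appears with sign +1, giving the term +[[[a1, a3], a2], a4]
  a1a4a2a3 appears with sign +1, giving the term +[[[a1, a4], a2], a3]
  a1a4a3a2 appears with sign -1, giving the term -[[[a1, a4], a3], a2]

-[[[a1, a2], a3], a4] + [[[a1, a3], a2], a4] + [[[a1, a4], a2], a3] - [[[a1, a4], a3], a2]


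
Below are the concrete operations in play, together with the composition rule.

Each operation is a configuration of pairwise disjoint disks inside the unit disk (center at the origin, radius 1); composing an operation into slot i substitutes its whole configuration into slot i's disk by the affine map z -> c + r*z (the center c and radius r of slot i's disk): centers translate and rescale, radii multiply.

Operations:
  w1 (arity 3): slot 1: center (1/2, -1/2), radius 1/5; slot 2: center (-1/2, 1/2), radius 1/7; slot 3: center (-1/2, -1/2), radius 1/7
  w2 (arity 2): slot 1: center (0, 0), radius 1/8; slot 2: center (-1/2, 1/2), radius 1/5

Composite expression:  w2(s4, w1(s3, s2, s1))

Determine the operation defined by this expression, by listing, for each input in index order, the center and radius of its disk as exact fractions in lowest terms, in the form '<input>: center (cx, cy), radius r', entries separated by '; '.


Below w2, radii multiply path by path; the s-disk centers shift.
input s4: applying the 1 nested substitution gives center (0, 0), radius 1/8
input s3: applying the 2 nested substitutions gives center (-2/5, 2/5), radius 1/25
input s2: applying the 2 nested substitutions gives center (-3/5, 3/5), radius 1/35
input s1: applying the 2 nested substitutions gives center (-3/5, 2/5), radius 1/35

s1: center (-3/5, 2/5), radius 1/35; s2: center (-3/5, 3/5), radius 1/35; s3: center (-2/5, 2/5), radius 1/25; s4: center (0, 0), radius 1/8


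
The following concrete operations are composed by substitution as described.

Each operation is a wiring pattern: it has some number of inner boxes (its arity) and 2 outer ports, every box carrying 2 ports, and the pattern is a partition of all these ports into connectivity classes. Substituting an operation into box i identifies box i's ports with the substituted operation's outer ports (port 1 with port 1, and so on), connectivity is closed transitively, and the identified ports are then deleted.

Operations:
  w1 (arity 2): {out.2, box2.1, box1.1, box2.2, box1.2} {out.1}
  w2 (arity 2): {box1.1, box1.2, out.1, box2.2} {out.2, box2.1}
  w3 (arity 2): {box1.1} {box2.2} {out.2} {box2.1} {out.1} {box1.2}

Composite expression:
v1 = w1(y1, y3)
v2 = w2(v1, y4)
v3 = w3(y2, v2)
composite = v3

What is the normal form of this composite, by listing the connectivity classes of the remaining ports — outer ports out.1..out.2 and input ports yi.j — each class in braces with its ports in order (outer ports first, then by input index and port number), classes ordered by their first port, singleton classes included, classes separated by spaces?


{out.1} {out.2} {y1.1, y1.2, y3.1, y3.2, y4.2} {y2.1} {y2.2} {y4.1}

Two ports join when wires chain via w3-identified ports.
stage w1: inputs (y1, y3), connectivity {out.1} {out.2, y1.1, y1.2, y3.1, y3.2}, out.j its boundary
stage w2: inputs (y1, y3, y4), connectivity {out.1, y1.1, y1.2, y3.1, y3.2, y4.2} {out.2, y4.1}, out.j its boundary
stage w3: inputs (y2, y1, y3, y4), connectivity {out.1} {out.2} {y1.1, y1.2, y3.1, y3.2, y4.2} {y2.1} {y2.2} {y4.1}, out.j its boundary


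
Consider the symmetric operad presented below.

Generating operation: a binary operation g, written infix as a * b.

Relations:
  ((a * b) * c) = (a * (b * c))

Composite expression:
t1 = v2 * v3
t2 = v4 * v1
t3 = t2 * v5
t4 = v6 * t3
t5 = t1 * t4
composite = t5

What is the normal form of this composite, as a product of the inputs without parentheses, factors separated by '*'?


v2 * v3 * v6 * v4 * v1 * v5

All parenthesizations of g agree; list the v-inputs left to right.
(v2 * v3) unparenthesizes to v2 * v3
(v4 * v1) unparenthesizes to v4 * v1
((v4 * v1) * v5) unparenthesizes to v4 * v1 * v5
(v6 * ((v4 * v1) * v5)) unparenthesizes to v6 * v4 * v1 * v5
((v2 * v3) * (v6 * ((v4 * v1) * v5))) unparenthesizes to v2 * v3 * v6 * v4 * v1 * v5


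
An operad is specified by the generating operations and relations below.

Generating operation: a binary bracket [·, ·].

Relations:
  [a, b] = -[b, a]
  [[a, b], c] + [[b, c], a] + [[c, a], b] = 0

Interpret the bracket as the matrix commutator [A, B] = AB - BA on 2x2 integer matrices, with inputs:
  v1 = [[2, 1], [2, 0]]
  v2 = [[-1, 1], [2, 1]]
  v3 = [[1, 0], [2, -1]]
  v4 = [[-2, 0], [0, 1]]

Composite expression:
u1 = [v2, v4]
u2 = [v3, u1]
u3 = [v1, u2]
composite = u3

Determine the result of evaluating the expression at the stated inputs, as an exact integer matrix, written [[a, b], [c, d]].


[v2, v4] = [[0, 3], [-6, 0]]
[v3, [v2, v4]] = [[-6, 6], [12, 6]]
[v1, [v3, [v2, v4]]] = [[0, 24], [-48, 0]]

[[0, 24], [-48, 0]]


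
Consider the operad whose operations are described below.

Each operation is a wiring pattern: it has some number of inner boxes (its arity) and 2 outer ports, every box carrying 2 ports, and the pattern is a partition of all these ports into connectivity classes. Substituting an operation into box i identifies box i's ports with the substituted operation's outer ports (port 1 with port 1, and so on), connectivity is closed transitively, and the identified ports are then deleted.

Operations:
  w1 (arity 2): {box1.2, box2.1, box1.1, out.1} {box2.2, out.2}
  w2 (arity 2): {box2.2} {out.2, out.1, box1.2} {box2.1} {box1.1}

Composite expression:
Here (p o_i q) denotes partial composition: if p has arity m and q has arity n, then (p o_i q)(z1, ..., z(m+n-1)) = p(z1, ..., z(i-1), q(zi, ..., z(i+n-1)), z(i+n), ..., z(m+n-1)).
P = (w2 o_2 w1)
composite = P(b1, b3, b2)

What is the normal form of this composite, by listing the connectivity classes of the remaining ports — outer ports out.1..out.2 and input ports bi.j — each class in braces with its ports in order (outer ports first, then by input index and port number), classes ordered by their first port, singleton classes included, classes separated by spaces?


After gluing at w2, chains via deleted ports link the b-ports.
after w1, the pattern on (b3, b2) reads {out.1, b2.1, b3.1, b3.2} {out.2, b2.2} (out.j = its outer ports)
after w2, the pattern on (b1, b3, b2) reads {out.1, out.2, b1.2} {b1.1} {b2.1, b3.1, b3.2} {b2.2} (out.j = its outer ports)

{out.1, out.2, b1.2} {b1.1} {b2.1, b3.1, b3.2} {b2.2}


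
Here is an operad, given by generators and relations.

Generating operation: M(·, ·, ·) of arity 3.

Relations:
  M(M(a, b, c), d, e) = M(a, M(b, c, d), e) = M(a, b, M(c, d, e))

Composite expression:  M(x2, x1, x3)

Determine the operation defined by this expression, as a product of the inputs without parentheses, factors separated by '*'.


Associativity of M dissolves the nesting; only the x-input order survives.
M(x2, x1, x3) spells out as x2 * x1 * x3

x2 * x1 * x3


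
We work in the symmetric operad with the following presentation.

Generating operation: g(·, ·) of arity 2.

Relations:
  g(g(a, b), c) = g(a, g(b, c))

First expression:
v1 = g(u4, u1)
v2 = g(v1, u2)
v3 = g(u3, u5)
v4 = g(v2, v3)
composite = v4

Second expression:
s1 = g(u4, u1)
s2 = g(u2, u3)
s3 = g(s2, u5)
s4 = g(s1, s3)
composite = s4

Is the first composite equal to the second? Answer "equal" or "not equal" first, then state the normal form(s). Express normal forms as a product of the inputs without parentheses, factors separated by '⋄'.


equal: each reduces to u4 ⋄ u1 ⋄ u2 ⋄ u3 ⋄ u5

The first expression reduces to u4 ⋄ u1 ⋄ u2 ⋄ u3 ⋄ u5
The second expression reduces to u4 ⋄ u1 ⋄ u2 ⋄ u3 ⋄ u5
One common form — equal.
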